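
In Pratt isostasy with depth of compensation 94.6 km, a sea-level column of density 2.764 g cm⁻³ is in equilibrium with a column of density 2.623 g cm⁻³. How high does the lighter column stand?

ρ_ref D = ρ (D + h) → h = D (ρ_ref − ρ)/ρ.
h = 94.6 km × (2.764 − 2.623)/2.623 = 5.09 km.

5.09 km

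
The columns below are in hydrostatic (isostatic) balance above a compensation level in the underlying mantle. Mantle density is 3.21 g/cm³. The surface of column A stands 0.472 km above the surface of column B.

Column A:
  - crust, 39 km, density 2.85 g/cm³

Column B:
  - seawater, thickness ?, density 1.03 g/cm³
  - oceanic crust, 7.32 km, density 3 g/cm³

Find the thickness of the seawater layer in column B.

5.04 km

Take the compensation level at the base of the deeper column (depth z_c below the surface of column A) and equate Σ ρ_i t_i down to z_c; mantle fills any gap and the z_c terms cancel.
Column A: 39×2.85 + (z_c − 39)×3.21
Column B: 0.472×0 + x×1.03 + 7.32×3 + (z_c − 0.472 − 7.32 − x)×3.21
The z_c×3.21 term appears on both sides and cancels. Collect the known terms of each column as K = Σ(ρt)_known − 3.21 × (depth of known layers): K_A = 111.15 − 3.21×39 = −14.04; K_B = 21.96 − 3.21×(0.472 + 7.32) = −3.05232.
Balance: K_A = K_B − x×(3.21 − 1.03), so x = (K_B − K_A)/(3.21 − 1.03) = 10.9877/2.18 = 5.04 km.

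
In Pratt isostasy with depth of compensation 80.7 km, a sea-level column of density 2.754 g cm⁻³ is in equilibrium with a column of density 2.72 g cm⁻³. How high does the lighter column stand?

1.01 km

ρ_ref D = ρ (D + h) → h = D (ρ_ref − ρ)/ρ.
h = 80.7 km × (2.754 − 2.72)/2.72 = 1.01 km.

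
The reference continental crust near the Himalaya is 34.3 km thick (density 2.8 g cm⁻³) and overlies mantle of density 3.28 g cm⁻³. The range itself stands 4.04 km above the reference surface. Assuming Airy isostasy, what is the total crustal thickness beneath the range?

61.9 km

Root depth r = h ρ_c / (ρ_m − ρ_c) = 4.04 km × 2.8 / 0.48 = 23.57 km.
Total thickness = T + h + r = 34.3 km + 4.04 km + 23.57 km = 61.9 km.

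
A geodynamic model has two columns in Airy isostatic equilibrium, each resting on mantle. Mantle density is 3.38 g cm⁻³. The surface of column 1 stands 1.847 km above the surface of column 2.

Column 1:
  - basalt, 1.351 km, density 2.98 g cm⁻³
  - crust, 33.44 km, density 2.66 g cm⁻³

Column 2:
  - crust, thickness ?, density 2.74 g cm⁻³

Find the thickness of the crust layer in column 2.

Take the compensation level at the base of the deeper column (depth z_c below the surface of column 1) and equate Σ ρ_i t_i down to z_c; mantle fills any gap and the z_c terms cancel.
Column 1: 1.351×2.98 + 33.44×2.66 + (z_c − 34.791)×3.38
Column 2: 1.847×0 + x×2.74 + (z_c − 1.847 − 0 − x)×3.38
The z_c×3.38 term appears on both sides and cancels. Collect the known terms of each column as K = Σ(ρt)_known − 3.38 × (depth of known layers): K_1 = 92.97638 − 3.38×34.791 = −24.6172; K_2 = 0 − 3.38×(1.847 + 0) = −6.24286.
Balance: K_1 = K_2 − x×(3.38 − 2.74), so x = (K_2 − K_1)/(3.38 − 2.74) = 18.3743/0.64 = 28.7 km.

28.7 km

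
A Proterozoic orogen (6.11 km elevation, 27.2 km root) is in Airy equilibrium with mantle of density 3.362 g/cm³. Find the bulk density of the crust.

2.75 g/cm³

ρ_c h = (ρ_m − ρ_c) r → ρ_c (h + r) = ρ_m r → ρ_c = ρ_m r / (h + r).
ρ_c = 3.362 × 27.2 km / (6.11 km + 27.2 km) = 2.75 g/cm³.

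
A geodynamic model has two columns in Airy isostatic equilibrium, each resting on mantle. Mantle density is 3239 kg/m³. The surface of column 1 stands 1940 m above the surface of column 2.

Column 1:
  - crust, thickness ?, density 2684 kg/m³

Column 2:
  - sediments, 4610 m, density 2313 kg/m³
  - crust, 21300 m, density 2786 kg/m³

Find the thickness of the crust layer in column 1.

Take the compensation level at the base of the deeper column (depth z_c below the surface of column 1) and equate Σ ρ_i t_i down to z_c; mantle fills any gap and the z_c terms cancel.
Column 1: x×2684 + (z_c − 0 − x)×3239
Column 2: 1940×0 + 4610×2313 + 21300×2786 + (z_c − 1940 − 25910)×3239
The z_c×3239 term appears on both sides and cancels. Collect the known terms of each column as K = Σ(ρt)_known − 3239 × (depth of known layers): K_1 = 0 − 3239×0 = 0; K_2 = 70004730 − 3239×(1940 + 25910) = −20201420.
Balance: K_1 − x×(3239 − 2684) = K_2, so x = (K_1 − K_2)/(3239 − 2684) = 20201400/555 = 36400 m.

36400 m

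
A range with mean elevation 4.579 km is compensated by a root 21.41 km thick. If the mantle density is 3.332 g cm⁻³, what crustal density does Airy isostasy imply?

2.74 g cm⁻³

ρ_c h = (ρ_m − ρ_c) r → ρ_c (h + r) = ρ_m r → ρ_c = ρ_m r / (h + r).
ρ_c = 3.332 × 21.41 km / (4.579 km + 21.41 km) = 2.74 g cm⁻³.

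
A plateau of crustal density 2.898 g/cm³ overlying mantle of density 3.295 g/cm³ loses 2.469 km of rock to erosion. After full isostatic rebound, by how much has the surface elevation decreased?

0.297 km

Rebound u = e ρ_c/ρ_m = 2.469 km × 2.898/3.295 = 2.172 km.
Net surface drop = e − u = 2.469 km − 2.172 km = e (ρ_m − ρ_c)/ρ_m = 0.297 km.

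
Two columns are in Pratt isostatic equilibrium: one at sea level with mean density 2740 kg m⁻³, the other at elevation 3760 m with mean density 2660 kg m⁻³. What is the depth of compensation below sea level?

125000 m

ρ_ref D = ρ (D + h) → D (ρ_ref − ρ) = ρ h.
D = ρ h/(ρ_ref − ρ) = 2660 × 3760 m/(2740 − 2660) = 125000 m.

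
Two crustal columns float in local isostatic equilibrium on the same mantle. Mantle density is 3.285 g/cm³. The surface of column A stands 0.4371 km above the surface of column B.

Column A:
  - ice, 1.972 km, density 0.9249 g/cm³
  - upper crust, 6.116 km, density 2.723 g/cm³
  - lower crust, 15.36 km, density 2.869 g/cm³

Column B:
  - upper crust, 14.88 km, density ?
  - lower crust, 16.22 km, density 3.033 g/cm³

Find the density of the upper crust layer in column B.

2.68 g/cm³

Take the compensation level at the base of the deeper column (depth z_c below the surface of column A) and equate Σ ρ_i t_i down to z_c; mantle fills any gap and the z_c terms cancel.
Column A: 1.972×0.9249 + 6.116×2.723 + 15.36×2.869 + (z_c − 23.448)×3.285
Column B: 0.4371×0 + 14.88×ρ + 16.22×3.033 + (z_c − 0.4371 − 31.1)×3.285
The z_c×3.285 term appears on both sides and cancels. Collect the known terms of each column as K = Σ(ρt)_known − 3.285 × (depth of known layers): K_A = 62.5456108 − 3.285×23.448 = −14.4810692; K_B = 49.19526 − 3.285×(0.4371 + 31.1) = −54.4041135.
Balance: K_A = K_B + 14.88×ρ, so ρ = (K_A − K_B)/14.88 = 39.923/14.88 = 2.68 g/cm³.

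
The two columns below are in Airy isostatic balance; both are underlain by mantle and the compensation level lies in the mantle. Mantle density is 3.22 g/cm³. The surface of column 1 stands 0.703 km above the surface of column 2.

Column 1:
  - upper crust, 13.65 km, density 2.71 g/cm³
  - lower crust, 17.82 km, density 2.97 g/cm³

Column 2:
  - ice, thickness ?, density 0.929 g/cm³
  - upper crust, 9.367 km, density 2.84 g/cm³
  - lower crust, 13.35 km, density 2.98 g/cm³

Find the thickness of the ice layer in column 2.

1.04 km

Take the compensation level at the base of the deeper column (depth z_c below the surface of column 1) and equate Σ ρ_i t_i down to z_c; mantle fills any gap and the z_c terms cancel.
Column 1: 13.65×2.71 + 17.82×2.97 + (z_c − 31.47)×3.22
Column 2: 0.703×0 + x×0.929 + 9.367×2.84 + 13.35×2.98 + (z_c − 0.703 − 22.717 − x)×3.22
The z_c×3.22 term appears on both sides and cancels. Collect the known terms of each column as K = Σ(ρt)_known − 3.22 × (depth of known layers): K_1 = 89.9169 − 3.22×31.47 = −11.4165; K_2 = 66.38528 − 3.22×(0.703 + 22.717) = −9.02712.
Balance: K_1 = K_2 − x×(3.22 − 0.929), so x = (K_2 − K_1)/(3.22 − 0.929) = 2.38938/2.291 = 1.04 km.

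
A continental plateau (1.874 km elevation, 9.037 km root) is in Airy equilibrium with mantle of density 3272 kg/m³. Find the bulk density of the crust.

ρ_c h = (ρ_m − ρ_c) r → ρ_c (h + r) = ρ_m r → ρ_c = ρ_m r / (h + r).
ρ_c = 3272 × 9.037 km / (1.874 km + 9.037 km) = 2710 kg/m³.

2710 kg/m³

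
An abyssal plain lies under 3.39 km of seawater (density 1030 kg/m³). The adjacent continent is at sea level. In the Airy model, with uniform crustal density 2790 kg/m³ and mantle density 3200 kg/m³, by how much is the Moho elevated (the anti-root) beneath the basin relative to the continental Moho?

14.6 km

For local isostatic compensation: replacing crust with seawater at the top is compensated by replacing crust with mantle at the base: d (ρ_c − ρ_w) = a (ρ_m − ρ_c).
a = d (ρ_c − ρ_w)/(ρ_m − ρ_c) = 3.39 km × 1760/410 = 14.6 km.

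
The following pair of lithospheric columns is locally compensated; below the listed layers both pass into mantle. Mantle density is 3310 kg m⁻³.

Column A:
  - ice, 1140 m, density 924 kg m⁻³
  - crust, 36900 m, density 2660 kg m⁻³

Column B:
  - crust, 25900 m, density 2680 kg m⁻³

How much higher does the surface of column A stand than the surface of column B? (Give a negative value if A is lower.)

For any compensation level in the mantle, the mantle terms cancel and isostasy reduces to e = (Σt_A − Σt_B) − (Σ(ρt)_A − Σ(ρt)_B) / ρ_m.
Σt_A = 38040 m; Σt_B = 25900 m; Σ(ρt)_A = 99207360; Σ(ρt)_B = 69412000 (in m·kg m⁻³).
e = (38040 − 25900) − (99207360 − 69412000) / 3310 = 3140 m.

3140 m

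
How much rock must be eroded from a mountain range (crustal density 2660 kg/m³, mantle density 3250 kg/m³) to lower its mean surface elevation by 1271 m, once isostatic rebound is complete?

Net drop Δ = e − u = e − e ρ_c/ρ_m = e (ρ_m − ρ_c)/ρ_m.
e = Δ ρ_m/(ρ_m − ρ_c) = 1271 m × 3250/590 = 7000 m.

7000 m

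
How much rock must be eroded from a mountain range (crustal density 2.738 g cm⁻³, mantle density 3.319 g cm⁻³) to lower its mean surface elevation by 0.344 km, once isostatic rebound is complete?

1.97 km

Net drop Δ = e − u = e − e ρ_c/ρ_m = e (ρ_m − ρ_c)/ρ_m.
e = Δ ρ_m/(ρ_m − ρ_c) = 0.344 km × 3.319/0.581 = 1.97 km.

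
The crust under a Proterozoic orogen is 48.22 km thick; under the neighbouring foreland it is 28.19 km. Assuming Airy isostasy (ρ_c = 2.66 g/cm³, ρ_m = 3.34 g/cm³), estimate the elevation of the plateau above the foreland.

Excess crust Δ = 48.22 km − 28.19 km = 20.03 km, split between elevation h and root r with h + r = Δ.
Airy balance ρ_c h = (ρ_m − ρ_c) r gives r = h ρ_c/(ρ_m − ρ_c), so h (1 + ρ_c/(ρ_m − ρ_c)) = Δ, i.e. h = Δ (ρ_m − ρ_c)/ρ_m.
h = 20.03 km × 0.68/3.34 = 4.08 km.

4.08 km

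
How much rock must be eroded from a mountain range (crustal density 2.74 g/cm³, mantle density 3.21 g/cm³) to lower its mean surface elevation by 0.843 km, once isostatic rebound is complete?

5.76 km

Net drop Δ = e − u = e − e ρ_c/ρ_m = e (ρ_m − ρ_c)/ρ_m.
e = Δ ρ_m/(ρ_m − ρ_c) = 0.843 km × 3.21/0.47 = 5.76 km.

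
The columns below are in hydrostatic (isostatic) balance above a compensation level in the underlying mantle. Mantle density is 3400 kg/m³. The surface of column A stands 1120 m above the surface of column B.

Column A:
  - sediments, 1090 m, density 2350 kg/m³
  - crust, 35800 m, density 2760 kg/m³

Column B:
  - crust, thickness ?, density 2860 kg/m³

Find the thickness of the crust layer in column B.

37500 m

Take the compensation level at the base of the deeper column (depth z_c below the surface of column A) and equate Σ ρ_i t_i down to z_c; mantle fills any gap and the z_c terms cancel.
Column A: 1090×2350 + 35800×2760 + (z_c − 36890)×3400
Column B: 1120×0 + x×2860 + (z_c − 1120 − 0 − x)×3400
The z_c×3400 term appears on both sides and cancels. Collect the known terms of each column as K = Σ(ρt)_known − 3400 × (depth of known layers): K_A = 101369500 − 3400×36890 = −24056500; K_B = 0 − 3400×(1120 + 0) = −3808000.
Balance: K_A = K_B − x×(3400 − 2860), so x = (K_B − K_A)/(3400 − 2860) = 20248500/540 = 37500 m.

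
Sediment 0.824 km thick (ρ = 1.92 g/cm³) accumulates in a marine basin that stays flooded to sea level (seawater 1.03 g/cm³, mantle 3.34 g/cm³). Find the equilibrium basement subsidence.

0.317 km

Submarine loading: the sediment displaces seawater, and the subsidence is in turn flooded, so s (ρ_m − ρ_w) = t (ρ_sed − ρ_w).
s = 0.824 km × (1.92 − 1.03) / (3.34 − 1.03) = 0.317 km.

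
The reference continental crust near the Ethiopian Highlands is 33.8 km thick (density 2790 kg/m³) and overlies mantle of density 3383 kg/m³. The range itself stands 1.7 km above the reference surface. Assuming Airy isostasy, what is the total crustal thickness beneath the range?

Root depth r = h ρ_c / (ρ_m − ρ_c) = 1.7 km × 2790 / 593 = 7.998 km.
Total thickness = T + h + r = 33.8 km + 1.7 km + 7.998 km = 43.5 km.

43.5 km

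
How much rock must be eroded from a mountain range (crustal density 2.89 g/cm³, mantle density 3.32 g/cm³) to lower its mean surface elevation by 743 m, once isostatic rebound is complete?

5740 m

Net drop Δ = e − u = e − e ρ_c/ρ_m = e (ρ_m − ρ_c)/ρ_m.
e = Δ ρ_m/(ρ_m − ρ_c) = 743 m × 3.32/0.43 = 5740 m.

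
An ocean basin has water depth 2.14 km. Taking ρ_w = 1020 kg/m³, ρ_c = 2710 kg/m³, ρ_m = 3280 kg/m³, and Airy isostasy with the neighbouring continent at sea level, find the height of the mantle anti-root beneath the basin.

6.34 km

Balancing pressure at the compensation depth: replacing crust with seawater at the top is compensated by replacing crust with mantle at the base: d (ρ_c − ρ_w) = a (ρ_m − ρ_c).
a = d (ρ_c − ρ_w)/(ρ_m − ρ_c) = 2.14 km × 1690/570 = 6.34 km.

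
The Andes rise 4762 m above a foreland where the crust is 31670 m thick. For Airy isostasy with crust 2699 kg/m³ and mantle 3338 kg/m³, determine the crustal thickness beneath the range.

56500 m

Root depth r = h ρ_c / (ρ_m − ρ_c) = 4762 m × 2699 / 639 = 20110 m.
Total thickness = T + h + r = 31670 m + 4762 m + 20110 m = 56500 m.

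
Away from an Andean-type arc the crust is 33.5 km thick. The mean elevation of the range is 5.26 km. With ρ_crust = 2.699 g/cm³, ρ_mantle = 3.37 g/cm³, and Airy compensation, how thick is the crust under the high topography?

Root depth r = h ρ_c / (ρ_m − ρ_c) = 5.26 km × 2.699 / 0.671 = 21.16 km.
Total thickness = T + h + r = 33.5 km + 5.26 km + 21.16 km = 59.9 km.

59.9 km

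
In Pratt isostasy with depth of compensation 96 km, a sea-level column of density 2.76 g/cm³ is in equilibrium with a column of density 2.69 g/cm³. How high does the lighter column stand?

ρ_ref D = ρ (D + h) → h = D (ρ_ref − ρ)/ρ.
h = 96 km × (2.76 − 2.69)/2.69 = 2.5 km.

2.5 km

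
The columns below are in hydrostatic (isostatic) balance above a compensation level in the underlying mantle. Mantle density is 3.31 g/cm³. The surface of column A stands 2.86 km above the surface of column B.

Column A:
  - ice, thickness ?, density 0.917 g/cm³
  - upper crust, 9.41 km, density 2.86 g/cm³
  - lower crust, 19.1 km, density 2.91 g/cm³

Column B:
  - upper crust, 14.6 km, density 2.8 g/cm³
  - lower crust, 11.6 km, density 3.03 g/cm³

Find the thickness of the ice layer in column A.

3.46 km

Take the compensation level at the base of the deeper column (depth z_c below the surface of column A) and equate Σ ρ_i t_i down to z_c; mantle fills any gap and the z_c terms cancel.
Column A: x×0.917 + 9.41×2.86 + 19.1×2.91 + (z_c − 28.51 − x)×3.31
Column B: 2.86×0 + 14.6×2.8 + 11.6×3.03 + (z_c − 2.86 − 26.2)×3.31
The z_c×3.31 term appears on both sides and cancels. Collect the known terms of each column as K = Σ(ρt)_known − 3.31 × (depth of known layers): K_A = 82.4936 − 3.31×28.51 = −11.8745; K_B = 76.028 − 3.31×(2.86 + 26.2) = −20.1606.
Balance: K_A − x×(3.31 − 0.917) = K_B, so x = (K_A − K_B)/(3.31 − 0.917) = 8.2861/2.393 = 3.46 km.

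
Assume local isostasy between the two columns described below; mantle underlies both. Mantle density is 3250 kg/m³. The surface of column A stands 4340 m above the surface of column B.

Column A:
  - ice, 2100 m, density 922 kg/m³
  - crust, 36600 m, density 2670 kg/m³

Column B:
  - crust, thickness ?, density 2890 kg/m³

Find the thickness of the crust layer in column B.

33400 m

Take the compensation level at the base of the deeper column (depth z_c below the surface of column A) and equate Σ ρ_i t_i down to z_c; mantle fills any gap and the z_c terms cancel.
Column A: 2100×922 + 36600×2670 + (z_c − 38700)×3250
Column B: 4340×0 + x×2890 + (z_c − 4340 − 0 − x)×3250
The z_c×3250 term appears on both sides and cancels. Collect the known terms of each column as K = Σ(ρt)_known − 3250 × (depth of known layers): K_A = 99658200 − 3250×38700 = −26116800; K_B = 0 − 3250×(4340 + 0) = −14105000.
Balance: K_A = K_B − x×(3250 − 2890), so x = (K_B − K_A)/(3250 − 2890) = 12011800/360 = 33400 m.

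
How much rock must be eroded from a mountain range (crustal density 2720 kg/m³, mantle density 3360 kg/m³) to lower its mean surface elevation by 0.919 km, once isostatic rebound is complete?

4.82 km

Net drop Δ = e − u = e − e ρ_c/ρ_m = e (ρ_m − ρ_c)/ρ_m.
e = Δ ρ_m/(ρ_m − ρ_c) = 0.919 km × 3360/640 = 4.82 km.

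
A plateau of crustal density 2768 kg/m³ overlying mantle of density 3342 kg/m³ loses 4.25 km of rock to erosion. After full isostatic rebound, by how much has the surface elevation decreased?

Rebound u = e ρ_c/ρ_m = 4.25 km × 2768/3342 = 3.52 km.
Net surface drop = e − u = 4.25 km − 3.52 km = e (ρ_m − ρ_c)/ρ_m = 0.73 km.

0.73 km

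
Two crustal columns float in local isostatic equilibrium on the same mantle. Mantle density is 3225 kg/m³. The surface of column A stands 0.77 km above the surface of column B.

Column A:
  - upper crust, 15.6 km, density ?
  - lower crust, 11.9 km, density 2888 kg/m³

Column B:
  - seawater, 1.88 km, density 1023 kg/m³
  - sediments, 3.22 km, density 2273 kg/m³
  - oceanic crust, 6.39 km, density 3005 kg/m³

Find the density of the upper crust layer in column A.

2770 kg/m³

Take the compensation level at the base of the deeper column (depth z_c below the surface of column A) and equate Σ ρ_i t_i down to z_c; mantle fills any gap and the z_c terms cancel.
Column A: 15.6×ρ + 11.9×2888 + (z_c − 27.5)×3225
Column B: 0.77×0 + 1.88×1023 + 3.22×2273 + 6.39×3005 + (z_c − 0.77 − 11.49)×3225
The z_c×3225 term appears on both sides and cancels. Collect the known terms of each column as K = Σ(ρt)_known − 3225 × (depth of known layers): K_A = 34367.2 − 3225×27.5 = −54320.3; K_B = 28444.25 − 3225×(0.77 + 11.49) = −11094.25.
Balance: K_A + 15.6×ρ = K_B, so ρ = (K_B − K_A)/15.6 = 43226.1/15.6 = 2770 kg/m³.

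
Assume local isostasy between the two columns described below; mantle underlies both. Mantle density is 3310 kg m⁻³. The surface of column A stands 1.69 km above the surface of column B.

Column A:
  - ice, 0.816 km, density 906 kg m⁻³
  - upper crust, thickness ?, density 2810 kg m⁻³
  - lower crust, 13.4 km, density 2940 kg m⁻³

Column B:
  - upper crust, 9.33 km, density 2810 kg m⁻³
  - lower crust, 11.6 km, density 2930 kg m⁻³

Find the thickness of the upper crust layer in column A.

15.5 km

Take the compensation level at the base of the deeper column (depth z_c below the surface of column A) and equate Σ ρ_i t_i down to z_c; mantle fills any gap and the z_c terms cancel.
Column A: 0.816×906 + x×2810 + 13.4×2940 + (z_c − 14.216 − x)×3310
Column B: 1.69×0 + 9.33×2810 + 11.6×2930 + (z_c − 1.69 − 20.93)×3310
The z_c×3310 term appears on both sides and cancels. Collect the known terms of each column as K = Σ(ρt)_known − 3310 × (depth of known layers): K_A = 40135.296 − 3310×14.216 = −6919.664; K_B = 60205.3 − 3310×(1.69 + 20.93) = −14666.9.
Balance: K_A − x×(3310 − 2810) = K_B, so x = (K_A − K_B)/(3310 − 2810) = 7747.24/500 = 15.5 km.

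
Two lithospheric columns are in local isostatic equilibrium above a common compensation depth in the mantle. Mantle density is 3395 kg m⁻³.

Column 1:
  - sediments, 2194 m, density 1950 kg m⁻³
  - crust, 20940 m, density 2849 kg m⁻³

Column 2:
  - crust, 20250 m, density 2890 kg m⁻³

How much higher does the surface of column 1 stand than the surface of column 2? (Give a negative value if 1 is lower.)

1290 m

For any compensation level in the mantle, the mantle terms cancel and isostasy reduces to e = (Σt_1 − Σt_2) − (Σ(ρt)_1 − Σ(ρt)_2) / ρ_m.
Σt_1 = 23134 m; Σt_2 = 20250 m; Σ(ρt)_1 = 63936360; Σ(ρt)_2 = 58522500 (in m·kg m⁻³).
e = (23134 − 20250) − (63936360 − 58522500) / 3395 = 1290 m.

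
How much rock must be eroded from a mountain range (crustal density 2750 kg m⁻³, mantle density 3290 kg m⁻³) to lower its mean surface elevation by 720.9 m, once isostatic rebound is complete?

4390 m

Net drop Δ = e − u = e − e ρ_c/ρ_m = e (ρ_m − ρ_c)/ρ_m.
e = Δ ρ_m/(ρ_m − ρ_c) = 720.9 m × 3290/540 = 4390 m.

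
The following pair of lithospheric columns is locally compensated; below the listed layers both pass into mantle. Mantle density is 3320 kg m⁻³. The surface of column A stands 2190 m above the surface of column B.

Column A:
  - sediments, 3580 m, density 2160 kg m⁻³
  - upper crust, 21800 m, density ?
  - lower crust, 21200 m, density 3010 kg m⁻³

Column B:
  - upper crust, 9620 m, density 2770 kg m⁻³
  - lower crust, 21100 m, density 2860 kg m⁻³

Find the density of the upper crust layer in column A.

Take the compensation level at the base of the deeper column (depth z_c below the surface of column A) and equate Σ ρ_i t_i down to z_c; mantle fills any gap and the z_c terms cancel.
Column A: 3580×2160 + 21800×ρ + 21200×3010 + (z_c − 46580)×3320
Column B: 2190×0 + 9620×2770 + 21100×2860 + (z_c − 2190 − 30720)×3320
The z_c×3320 term appears on both sides and cancels. Collect the known terms of each column as K = Σ(ρt)_known − 3320 × (depth of known layers): K_A = 71544800 − 3320×46580 = −83100800; K_B = 86993400 − 3320×(2190 + 30720) = −22267800.
Balance: K_A + 21800×ρ = K_B, so ρ = (K_B − K_A)/21800 = 60833000/21800 = 2790 kg m⁻³.

2790 kg m⁻³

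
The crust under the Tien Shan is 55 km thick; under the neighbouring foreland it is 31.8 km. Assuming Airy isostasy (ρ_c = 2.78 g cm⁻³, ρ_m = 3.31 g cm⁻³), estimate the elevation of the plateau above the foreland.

3.71 km

Excess crust Δ = 55 km − 31.8 km = 23.2 km, split between elevation h and root r with h + r = Δ.
Airy balance ρ_c h = (ρ_m − ρ_c) r gives r = h ρ_c/(ρ_m − ρ_c), so h (1 + ρ_c/(ρ_m − ρ_c)) = Δ, i.e. h = Δ (ρ_m − ρ_c)/ρ_m.
h = 23.2 km × 0.53/3.31 = 3.71 km.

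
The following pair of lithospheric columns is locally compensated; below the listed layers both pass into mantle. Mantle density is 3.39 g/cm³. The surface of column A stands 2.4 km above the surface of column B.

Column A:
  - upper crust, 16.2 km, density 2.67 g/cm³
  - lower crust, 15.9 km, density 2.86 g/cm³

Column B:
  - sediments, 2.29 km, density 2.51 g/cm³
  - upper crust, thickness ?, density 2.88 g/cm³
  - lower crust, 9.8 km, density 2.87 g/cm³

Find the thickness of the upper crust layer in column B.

Take the compensation level at the base of the deeper column (depth z_c below the surface of column A) and equate Σ ρ_i t_i down to z_c; mantle fills any gap and the z_c terms cancel.
Column A: 16.2×2.67 + 15.9×2.86 + (z_c − 32.1)×3.39
Column B: 2.4×0 + 2.29×2.51 + x×2.88 + 9.8×2.87 + (z_c − 2.4 − 12.09 − x)×3.39
The z_c×3.39 term appears on both sides and cancels. Collect the known terms of each column as K = Σ(ρt)_known − 3.39 × (depth of known layers): K_A = 88.728 − 3.39×32.1 = −20.091; K_B = 33.8739 − 3.39×(2.4 + 12.09) = −15.2472.
Balance: K_A = K_B − x×(3.39 − 2.88), so x = (K_B − K_A)/(3.39 − 2.88) = 4.8438/0.51 = 9.5 km.

9.5 km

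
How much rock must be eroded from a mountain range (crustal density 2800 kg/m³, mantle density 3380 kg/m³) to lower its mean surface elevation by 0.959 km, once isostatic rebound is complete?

Net drop Δ = e − u = e − e ρ_c/ρ_m = e (ρ_m − ρ_c)/ρ_m.
e = Δ ρ_m/(ρ_m − ρ_c) = 0.959 km × 3380/580 = 5.59 km.

5.59 km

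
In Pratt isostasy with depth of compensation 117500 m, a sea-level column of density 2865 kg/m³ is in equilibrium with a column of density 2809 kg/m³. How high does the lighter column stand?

ρ_ref D = ρ (D + h) → h = D (ρ_ref − ρ)/ρ.
h = 117500 m × (2865 − 2809)/2809 = 2340 m.

2340 m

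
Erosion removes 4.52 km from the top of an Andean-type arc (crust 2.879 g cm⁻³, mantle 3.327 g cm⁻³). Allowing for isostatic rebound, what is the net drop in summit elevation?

Rebound u = e ρ_c/ρ_m = 4.52 km × 2.879/3.327 = 3.911 km.
Net surface drop = e − u = 4.52 km − 3.911 km = e (ρ_m − ρ_c)/ρ_m = 0.609 km.

0.609 km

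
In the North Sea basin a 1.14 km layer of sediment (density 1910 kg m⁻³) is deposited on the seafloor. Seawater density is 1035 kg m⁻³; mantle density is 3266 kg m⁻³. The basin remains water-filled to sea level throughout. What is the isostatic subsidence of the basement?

0.447 km

Submarine loading: the sediment displaces seawater, and the subsidence is in turn flooded, so s (ρ_m − ρ_w) = t (ρ_sed − ρ_w).
s = 1.14 km × (1910 − 1035) / (3266 − 1035) = 0.447 km.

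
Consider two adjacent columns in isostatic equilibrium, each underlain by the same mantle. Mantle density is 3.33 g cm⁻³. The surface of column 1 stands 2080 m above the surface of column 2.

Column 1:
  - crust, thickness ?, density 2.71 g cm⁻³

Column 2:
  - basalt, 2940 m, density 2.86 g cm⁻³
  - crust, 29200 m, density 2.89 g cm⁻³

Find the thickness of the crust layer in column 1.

Take the compensation level at the base of the deeper column (depth z_c below the surface of column 1) and equate Σ ρ_i t_i down to z_c; mantle fills any gap and the z_c terms cancel.
Column 1: x×2.71 + (z_c − 0 − x)×3.33
Column 2: 2080×0 + 2940×2.86 + 29200×2.89 + (z_c − 2080 − 32140)×3.33
The z_c×3.33 term appears on both sides and cancels. Collect the known terms of each column as K = Σ(ρt)_known − 3.33 × (depth of known layers): K_1 = 0 − 3.33×0 = 0; K_2 = 92796.4 − 3.33×(2080 + 32140) = −21156.2.
Balance: K_1 − x×(3.33 − 2.71) = K_2, so x = (K_1 − K_2)/(3.33 − 2.71) = 21156.2/0.62 = 34100 m.

34100 m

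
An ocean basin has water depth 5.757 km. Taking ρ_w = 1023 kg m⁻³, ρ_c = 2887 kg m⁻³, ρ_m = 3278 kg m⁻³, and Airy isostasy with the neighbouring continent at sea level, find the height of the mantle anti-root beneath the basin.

27.4 km

For local isostatic compensation: replacing crust with seawater at the top is compensated by replacing crust with mantle at the base: d (ρ_c − ρ_w) = a (ρ_m − ρ_c).
a = d (ρ_c − ρ_w)/(ρ_m − ρ_c) = 5.757 km × 1864/391 = 27.4 km.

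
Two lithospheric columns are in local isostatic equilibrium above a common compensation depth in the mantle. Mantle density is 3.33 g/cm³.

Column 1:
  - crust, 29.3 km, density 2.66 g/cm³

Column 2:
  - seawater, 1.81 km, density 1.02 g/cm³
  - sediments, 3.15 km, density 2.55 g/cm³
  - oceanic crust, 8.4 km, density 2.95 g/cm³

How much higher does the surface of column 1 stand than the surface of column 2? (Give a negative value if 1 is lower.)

For any compensation level in the mantle, the mantle terms cancel and isostasy reduces to e = (Σt_1 − Σt_2) − (Σ(ρt)_1 − Σ(ρt)_2) / ρ_m.
Σt_1 = 29.3 km; Σt_2 = 13.36 km; Σ(ρt)_1 = 77.938; Σ(ρt)_2 = 34.6587 (in km·g/cm³).
e = (29.3 − 13.36) − (77.938 − 34.6587) / 3.33 = 2.94 km.

2.94 km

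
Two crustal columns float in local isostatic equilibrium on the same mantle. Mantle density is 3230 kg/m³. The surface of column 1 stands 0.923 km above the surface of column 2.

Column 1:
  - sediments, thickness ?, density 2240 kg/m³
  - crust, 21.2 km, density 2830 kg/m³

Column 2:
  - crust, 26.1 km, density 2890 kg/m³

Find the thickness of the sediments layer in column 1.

3.41 km

Take the compensation level at the base of the deeper column (depth z_c below the surface of column 1) and equate Σ ρ_i t_i down to z_c; mantle fills any gap and the z_c terms cancel.
Column 1: x×2240 + 21.2×2830 + (z_c − 21.2 − x)×3230
Column 2: 0.923×0 + 26.1×2890 + (z_c − 0.923 − 26.1)×3230
The z_c×3230 term appears on both sides and cancels. Collect the known terms of each column as K = Σ(ρt)_known − 3230 × (depth of known layers): K_1 = 59996 − 3230×21.2 = −8480; K_2 = 75429 − 3230×(0.923 + 26.1) = −11855.29.
Balance: K_1 − x×(3230 − 2240) = K_2, so x = (K_1 − K_2)/(3230 − 2240) = 3375.29/990 = 3.41 km.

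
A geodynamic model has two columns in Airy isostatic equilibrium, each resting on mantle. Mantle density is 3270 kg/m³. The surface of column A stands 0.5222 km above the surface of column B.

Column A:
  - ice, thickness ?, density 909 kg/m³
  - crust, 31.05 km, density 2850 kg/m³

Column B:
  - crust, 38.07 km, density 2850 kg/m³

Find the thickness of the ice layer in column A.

1.97 km

Take the compensation level at the base of the deeper column (depth z_c below the surface of column A) and equate Σ ρ_i t_i down to z_c; mantle fills any gap and the z_c terms cancel.
Column A: x×909 + 31.05×2850 + (z_c − 31.05 − x)×3270
Column B: 0.5222×0 + 38.07×2850 + (z_c − 0.5222 − 38.07)×3270
The z_c×3270 term appears on both sides and cancels. Collect the known terms of each column as K = Σ(ρt)_known − 3270 × (depth of known layers): K_A = 88492.5 − 3270×31.05 = −13041; K_B = 108499.5 − 3270×(0.5222 + 38.07) = −17696.994.
Balance: K_A − x×(3270 − 909) = K_B, so x = (K_A − K_B)/(3270 − 909) = 4655.99/2361 = 1.97 km.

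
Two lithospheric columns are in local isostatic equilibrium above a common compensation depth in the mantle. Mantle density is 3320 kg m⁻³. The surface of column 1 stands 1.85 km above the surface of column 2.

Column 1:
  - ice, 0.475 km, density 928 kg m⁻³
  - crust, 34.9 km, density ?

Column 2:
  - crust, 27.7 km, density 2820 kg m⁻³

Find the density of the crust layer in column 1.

2780 kg m⁻³

Take the compensation level at the base of the deeper column (depth z_c below the surface of column 1) and equate Σ ρ_i t_i down to z_c; mantle fills any gap and the z_c terms cancel.
Column 1: 0.475×928 + 34.9×ρ + (z_c − 35.375)×3320
Column 2: 1.85×0 + 27.7×2820 + (z_c − 1.85 − 27.7)×3320
The z_c×3320 term appears on both sides and cancels. Collect the known terms of each column as K = Σ(ρt)_known − 3320 × (depth of known layers): K_1 = 440.8 − 3320×35.375 = −117004.2; K_2 = 78114 − 3320×(1.85 + 27.7) = −19992.
Balance: K_1 + 34.9×ρ = K_2, so ρ = (K_2 − K_1)/34.9 = 97012.2/34.9 = 2780 kg m⁻³.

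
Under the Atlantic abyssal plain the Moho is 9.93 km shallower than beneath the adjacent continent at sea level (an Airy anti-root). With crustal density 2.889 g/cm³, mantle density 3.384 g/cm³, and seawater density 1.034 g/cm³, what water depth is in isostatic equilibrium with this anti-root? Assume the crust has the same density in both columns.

Replacing a thickness d of crust by seawater at the top must be balanced by replacing crust with mantle at the base: d (ρ_c − ρ_w) = a (ρ_m − ρ_c).
d = a (ρ_m − ρ_c)/(ρ_c − ρ_w) = 9.93 km × 0.495/1.855 = 2.65 km.

2.65 km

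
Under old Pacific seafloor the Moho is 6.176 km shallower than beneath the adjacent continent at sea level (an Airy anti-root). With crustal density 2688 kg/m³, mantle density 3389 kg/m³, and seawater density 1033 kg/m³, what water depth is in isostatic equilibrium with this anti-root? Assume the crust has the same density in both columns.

2.62 km

Replacing a thickness d of crust by seawater at the top must be balanced by replacing crust with mantle at the base: d (ρ_c − ρ_w) = a (ρ_m − ρ_c).
d = a (ρ_m − ρ_c)/(ρ_c − ρ_w) = 6.176 km × 701/1655 = 2.62 km.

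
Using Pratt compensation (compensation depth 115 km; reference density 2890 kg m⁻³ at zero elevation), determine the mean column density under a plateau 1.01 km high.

2860 kg m⁻³

Pratt balance: ρ_ref D = ρ (D + h).
ρ = ρ_ref D/(D + h) = 2890 × 115 km/(115 km + 1.01 km) = 2860 kg m⁻³.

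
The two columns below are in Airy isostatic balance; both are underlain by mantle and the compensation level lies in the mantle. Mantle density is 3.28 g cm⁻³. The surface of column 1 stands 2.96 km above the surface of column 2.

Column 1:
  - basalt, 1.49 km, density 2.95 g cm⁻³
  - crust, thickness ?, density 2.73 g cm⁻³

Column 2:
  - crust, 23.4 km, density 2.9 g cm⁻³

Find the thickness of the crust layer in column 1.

32.9 km

Take the compensation level at the base of the deeper column (depth z_c below the surface of column 1) and equate Σ ρ_i t_i down to z_c; mantle fills any gap and the z_c terms cancel.
Column 1: 1.49×2.95 + x×2.73 + (z_c − 1.49 − x)×3.28
Column 2: 2.96×0 + 23.4×2.9 + (z_c − 2.96 − 23.4)×3.28
The z_c×3.28 term appears on both sides and cancels. Collect the known terms of each column as K = Σ(ρt)_known − 3.28 × (depth of known layers): K_1 = 4.3955 − 3.28×1.49 = −0.4917; K_2 = 67.86 − 3.28×(2.96 + 23.4) = −18.6008.
Balance: K_1 − x×(3.28 − 2.73) = K_2, so x = (K_1 − K_2)/(3.28 − 2.73) = 18.1091/0.55 = 32.9 km.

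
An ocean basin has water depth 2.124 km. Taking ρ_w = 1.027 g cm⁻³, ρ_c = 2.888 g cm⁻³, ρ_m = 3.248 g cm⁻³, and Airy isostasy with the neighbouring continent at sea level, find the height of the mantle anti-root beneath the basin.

11 km

By Archimedes' principle applied to the lithosphere: replacing crust with seawater at the top is compensated by replacing crust with mantle at the base: d (ρ_c − ρ_w) = a (ρ_m − ρ_c).
a = d (ρ_c − ρ_w)/(ρ_m − ρ_c) = 2.124 km × 1.861/0.36 = 11 km.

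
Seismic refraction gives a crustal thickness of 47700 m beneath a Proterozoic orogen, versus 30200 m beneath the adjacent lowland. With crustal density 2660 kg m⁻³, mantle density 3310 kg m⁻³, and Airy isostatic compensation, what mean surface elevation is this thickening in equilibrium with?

3440 m

Excess crust Δ = 47700 m − 30200 m = 17500 m, split between elevation h and root r with h + r = Δ.
Airy balance ρ_c h = (ρ_m − ρ_c) r gives r = h ρ_c/(ρ_m − ρ_c), so h (1 + ρ_c/(ρ_m − ρ_c)) = Δ, i.e. h = Δ (ρ_m − ρ_c)/ρ_m.
h = 17500 m × 650/3310 = 3440 m.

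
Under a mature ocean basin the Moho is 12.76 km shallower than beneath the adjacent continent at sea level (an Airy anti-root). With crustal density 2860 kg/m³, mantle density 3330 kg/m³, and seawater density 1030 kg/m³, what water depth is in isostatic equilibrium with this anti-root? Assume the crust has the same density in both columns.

3.28 km

Replacing a thickness d of crust by seawater at the top must be balanced by replacing crust with mantle at the base: d (ρ_c − ρ_w) = a (ρ_m − ρ_c).
d = a (ρ_m − ρ_c)/(ρ_c − ρ_w) = 12.76 km × 470/1830 = 3.28 km.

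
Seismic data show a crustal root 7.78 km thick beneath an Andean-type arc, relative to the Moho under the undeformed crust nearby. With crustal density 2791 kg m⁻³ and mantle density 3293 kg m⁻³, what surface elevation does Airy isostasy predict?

Isostatic balance requires: ρ_c h = (ρ_m − ρ_c) r.
h = r (ρ_m − ρ_c) / ρ_c = 7.78 km × (3293 − 2791) / 2791 = 1.4 km.

1.4 km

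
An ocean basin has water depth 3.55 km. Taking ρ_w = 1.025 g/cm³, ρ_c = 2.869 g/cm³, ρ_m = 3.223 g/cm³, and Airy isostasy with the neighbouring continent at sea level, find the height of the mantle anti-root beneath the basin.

For local isostatic compensation: replacing crust with seawater at the top is compensated by replacing crust with mantle at the base: d (ρ_c − ρ_w) = a (ρ_m − ρ_c).
a = d (ρ_c − ρ_w)/(ρ_m − ρ_c) = 3.55 km × 1.844/0.354 = 18.5 km.

18.5 km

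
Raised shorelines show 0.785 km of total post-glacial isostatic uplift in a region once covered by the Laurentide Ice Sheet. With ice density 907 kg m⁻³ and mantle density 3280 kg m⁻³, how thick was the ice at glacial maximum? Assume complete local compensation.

2.84 km

u = t ρ_ice/ρ_m → t = u ρ_m/ρ_ice = 0.785 km × 3280/907 = 2.84 km.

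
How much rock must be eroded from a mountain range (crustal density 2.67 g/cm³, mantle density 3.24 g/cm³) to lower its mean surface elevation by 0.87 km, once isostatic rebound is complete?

4.95 km

Net drop Δ = e − u = e − e ρ_c/ρ_m = e (ρ_m − ρ_c)/ρ_m.
e = Δ ρ_m/(ρ_m − ρ_c) = 0.87 km × 3.24/0.57 = 4.95 km.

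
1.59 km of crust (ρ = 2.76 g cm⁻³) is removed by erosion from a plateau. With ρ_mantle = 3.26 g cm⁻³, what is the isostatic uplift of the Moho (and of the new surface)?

Unloading: uplift u = e ρ_c/ρ_m = 1.59 km × 2.76/3.26 = 1.35 km.

1.35 km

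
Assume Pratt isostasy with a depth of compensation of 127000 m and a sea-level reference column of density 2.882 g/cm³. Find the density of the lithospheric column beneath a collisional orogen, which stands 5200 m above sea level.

2.77 g/cm³

Pratt balance: ρ_ref D = ρ (D + h).
ρ = ρ_ref D/(D + h) = 2.882 × 127000 m/(127000 m + 5200 m) = 2.77 g/cm³.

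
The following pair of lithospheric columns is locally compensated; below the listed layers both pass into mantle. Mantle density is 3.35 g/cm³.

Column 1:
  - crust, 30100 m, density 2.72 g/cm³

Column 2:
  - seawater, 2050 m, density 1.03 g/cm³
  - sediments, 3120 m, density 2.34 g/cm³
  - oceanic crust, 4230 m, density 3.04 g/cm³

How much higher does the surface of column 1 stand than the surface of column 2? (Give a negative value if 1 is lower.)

For any compensation level in the mantle, the mantle terms cancel and isostasy reduces to e = (Σt_1 − Σt_2) − (Σ(ρt)_1 − Σ(ρt)_2) / ρ_m.
Σt_1 = 30100 m; Σt_2 = 9400 m; Σ(ρt)_1 = 81872; Σ(ρt)_2 = 22271.5 (in m·g/cm³).
e = (30100 − 9400) − (81872 − 22271.5) / 3.35 = 2910 m.

2910 m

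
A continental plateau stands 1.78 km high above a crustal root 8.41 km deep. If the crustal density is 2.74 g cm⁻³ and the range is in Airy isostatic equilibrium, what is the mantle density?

3.32 g cm⁻³

Airy balance: ρ_c h = (ρ_m − ρ_c) r → ρ_m = ρ_c (1 + h/r).
ρ_m = 2.74 × (1 + 1.78 km/8.41 km) = 3.32 g cm⁻³.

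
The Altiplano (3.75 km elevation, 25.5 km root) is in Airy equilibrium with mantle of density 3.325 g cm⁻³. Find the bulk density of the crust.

2.9 g cm⁻³

ρ_c h = (ρ_m − ρ_c) r → ρ_c (h + r) = ρ_m r → ρ_c = ρ_m r / (h + r).
ρ_c = 3.325 × 25.5 km / (3.75 km + 25.5 km) = 2.9 g cm⁻³.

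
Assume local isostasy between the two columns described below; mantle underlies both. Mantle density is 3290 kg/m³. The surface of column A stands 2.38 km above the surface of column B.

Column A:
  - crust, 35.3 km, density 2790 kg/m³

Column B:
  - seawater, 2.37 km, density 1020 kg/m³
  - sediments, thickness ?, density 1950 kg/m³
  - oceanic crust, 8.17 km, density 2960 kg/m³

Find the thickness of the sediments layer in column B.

Take the compensation level at the base of the deeper column (depth z_c below the surface of column A) and equate Σ ρ_i t_i down to z_c; mantle fills any gap and the z_c terms cancel.
Column A: 35.3×2790 + (z_c − 35.3)×3290
Column B: 2.38×0 + 2.37×1020 + x×1950 + 8.17×2960 + (z_c − 2.38 − 10.54 − x)×3290
The z_c×3290 term appears on both sides and cancels. Collect the known terms of each column as K = Σ(ρt)_known − 3290 × (depth of known layers): K_A = 98487 − 3290×35.3 = −17650; K_B = 26600.6 − 3290×(2.38 + 10.54) = −15906.2.
Balance: K_A = K_B − x×(3290 − 1950), so x = (K_B − K_A)/(3290 − 1950) = 1743.8/1340 = 1.3 km.

1.3 km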